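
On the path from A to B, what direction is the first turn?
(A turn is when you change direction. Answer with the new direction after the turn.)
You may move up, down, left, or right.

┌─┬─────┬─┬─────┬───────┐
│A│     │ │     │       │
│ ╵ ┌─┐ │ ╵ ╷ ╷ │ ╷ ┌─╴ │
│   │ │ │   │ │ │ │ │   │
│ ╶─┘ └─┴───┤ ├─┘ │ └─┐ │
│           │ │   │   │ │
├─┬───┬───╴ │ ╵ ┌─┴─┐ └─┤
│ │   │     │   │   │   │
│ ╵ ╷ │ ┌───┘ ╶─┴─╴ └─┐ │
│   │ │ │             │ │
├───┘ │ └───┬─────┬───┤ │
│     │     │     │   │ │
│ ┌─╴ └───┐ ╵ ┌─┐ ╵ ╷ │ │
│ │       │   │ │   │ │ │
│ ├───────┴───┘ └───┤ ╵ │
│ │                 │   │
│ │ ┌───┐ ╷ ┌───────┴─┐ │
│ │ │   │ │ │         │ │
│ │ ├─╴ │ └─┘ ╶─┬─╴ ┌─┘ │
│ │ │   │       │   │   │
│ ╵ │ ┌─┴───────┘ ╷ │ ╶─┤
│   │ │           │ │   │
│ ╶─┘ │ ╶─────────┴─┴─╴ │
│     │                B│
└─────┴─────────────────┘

Directions: down, down, right, right, right, right, right, down, left, left, down, down, right, right, down, right, up, right, right, down, right, up, right, down, down, right, down, down, left, down, right, down
First turn direction: right

Solution:

┌─┬─────┬─┬─────┬───────┐
│A│     │ │     │       │
│ ╵ ┌─┐ │ ╵ ╷ ╷ │ ╷ ┌─╴ │
│↓  │ │ │   │ │ │ │ │   │
│ ╶─┘ └─┴───┤ ├─┘ │ └─┐ │
│↳ → → → → ↓│ │   │   │ │
├─┬───┬───╴ │ ╵ ┌─┴─┐ └─┤
│ │   │↓ ← ↲│   │   │   │
│ ╵ ╷ │ ┌───┘ ╶─┴─╴ └─┐ │
│   │ │↓│             │ │
├───┘ │ └───┬─────┬───┤ │
│     │↳ → ↓│↱ → ↓│↱ ↓│ │
│ ┌─╴ └───┐ ╵ ┌─┐ ╵ ╷ │ │
│ │       │↳ ↑│ │↳ ↑│↓│ │
│ ├───────┴───┘ └───┤ ╵ │
│ │                 │↳ ↓│
│ │ ┌───┐ ╷ ┌───────┴─┐ │
│ │ │   │ │ │         │↓│
│ │ ├─╴ │ └─┘ ╶─┬─╴ ┌─┘ │
│ │ │   │       │   │↓ ↲│
│ ╵ │ ┌─┴───────┘ ╷ │ ╶─┤
│   │ │           │ │↳ ↓│
│ ╶─┘ │ ╶─────────┴─┴─╴ │
│     │                B│
└─────┴─────────────────┘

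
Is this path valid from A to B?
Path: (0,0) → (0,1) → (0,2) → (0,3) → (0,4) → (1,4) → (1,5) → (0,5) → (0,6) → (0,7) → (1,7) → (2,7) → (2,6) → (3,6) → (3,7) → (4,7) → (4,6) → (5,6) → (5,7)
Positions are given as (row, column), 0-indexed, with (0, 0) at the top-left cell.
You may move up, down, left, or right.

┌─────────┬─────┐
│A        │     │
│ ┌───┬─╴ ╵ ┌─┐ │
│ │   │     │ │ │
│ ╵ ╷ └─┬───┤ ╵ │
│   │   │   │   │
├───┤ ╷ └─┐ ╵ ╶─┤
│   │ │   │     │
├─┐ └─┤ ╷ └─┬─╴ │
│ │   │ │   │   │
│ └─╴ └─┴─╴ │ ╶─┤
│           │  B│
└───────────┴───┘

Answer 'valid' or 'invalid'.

Checking path validity:
Result: All consecutive moves are passable.

valid

Correct solution:

┌─────────┬─────┐
│A → → → ↓│↱ → ↓│
│ ┌───┬─╴ ╵ ┌─┐ │
│ │   │  ↳ ↑│ │↓│
│ ╵ ╷ └─┬───┤ ╵ │
│   │   │   │↓ ↲│
├───┤ ╷ └─┐ ╵ ╶─┤
│   │ │   │  ↳ ↓│
├─┐ └─┤ ╷ └─┬─╴ │
│ │   │ │   │↓ ↲│
│ └─╴ └─┴─╴ │ ╶─┤
│           │↳ B│
└───────────┴───┘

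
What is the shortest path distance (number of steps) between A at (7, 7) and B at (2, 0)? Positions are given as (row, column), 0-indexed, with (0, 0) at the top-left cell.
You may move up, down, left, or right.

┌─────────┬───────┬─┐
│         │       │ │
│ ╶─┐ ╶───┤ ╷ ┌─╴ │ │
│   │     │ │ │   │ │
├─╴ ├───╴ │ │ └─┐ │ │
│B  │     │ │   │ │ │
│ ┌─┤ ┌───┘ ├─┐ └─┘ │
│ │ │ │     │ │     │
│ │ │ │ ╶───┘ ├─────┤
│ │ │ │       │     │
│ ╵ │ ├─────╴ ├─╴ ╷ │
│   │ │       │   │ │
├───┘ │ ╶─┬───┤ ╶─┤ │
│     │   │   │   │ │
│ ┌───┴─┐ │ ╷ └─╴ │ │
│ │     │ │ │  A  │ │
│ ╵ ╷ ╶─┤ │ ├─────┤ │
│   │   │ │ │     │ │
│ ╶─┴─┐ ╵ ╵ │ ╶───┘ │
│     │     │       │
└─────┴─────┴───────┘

Finding path from (7, 7) to (2, 0):
Path: (7,7) → (7,6) → (6,6) → (6,5) → (7,5) → (8,5) → (9,5) → (9,4) → (9,3) → (8,3) → (8,2) → (7,2) → (7,1) → (8,1) → (8,0) → (7,0) → (6,0) → (6,1) → (6,2) → (5,2) → (4,2) → (3,2) → (2,2) → (2,3) → (2,4) → (1,4) → (1,3) → (1,2) → (0,2) → (0,1) → (0,0) → (1,0) → (1,1) → (2,1) → (2,0)
Distance: 34 steps

Solution:

┌─────────┬───────┬─┐
│↓ ← ↰    │       │ │
│ ╶─┐ ╶───┤ ╷ ┌─╴ │ │
│↳ ↓│↑ ← ↰│ │ │   │ │
├─╴ ├───╴ │ │ └─┐ │ │
│B ↲│↱ → ↑│ │   │ │ │
│ ┌─┤ ┌───┘ ├─┐ └─┘ │
│ │ │↑│     │ │     │
│ │ │ │ ╶───┘ ├─────┤
│ │ │↑│       │     │
│ ╵ │ ├─────╴ ├─╴ ╷ │
│   │↑│       │   │ │
├───┘ │ ╶─┬───┤ ╶─┤ │
│↱ → ↑│   │↓ ↰│   │ │
│ ┌───┴─┐ │ ╷ └─╴ │ │
│↑│↓ ↰  │ │↓│↑ A  │ │
│ ╵ ╷ ╶─┤ │ ├─────┤ │
│↑ ↲│↑ ↰│ │↓│     │ │
│ ╶─┴─┐ ╵ ╵ │ ╶───┘ │
│     │↑ ← ↲│       │
└─────┴─────┴───────┘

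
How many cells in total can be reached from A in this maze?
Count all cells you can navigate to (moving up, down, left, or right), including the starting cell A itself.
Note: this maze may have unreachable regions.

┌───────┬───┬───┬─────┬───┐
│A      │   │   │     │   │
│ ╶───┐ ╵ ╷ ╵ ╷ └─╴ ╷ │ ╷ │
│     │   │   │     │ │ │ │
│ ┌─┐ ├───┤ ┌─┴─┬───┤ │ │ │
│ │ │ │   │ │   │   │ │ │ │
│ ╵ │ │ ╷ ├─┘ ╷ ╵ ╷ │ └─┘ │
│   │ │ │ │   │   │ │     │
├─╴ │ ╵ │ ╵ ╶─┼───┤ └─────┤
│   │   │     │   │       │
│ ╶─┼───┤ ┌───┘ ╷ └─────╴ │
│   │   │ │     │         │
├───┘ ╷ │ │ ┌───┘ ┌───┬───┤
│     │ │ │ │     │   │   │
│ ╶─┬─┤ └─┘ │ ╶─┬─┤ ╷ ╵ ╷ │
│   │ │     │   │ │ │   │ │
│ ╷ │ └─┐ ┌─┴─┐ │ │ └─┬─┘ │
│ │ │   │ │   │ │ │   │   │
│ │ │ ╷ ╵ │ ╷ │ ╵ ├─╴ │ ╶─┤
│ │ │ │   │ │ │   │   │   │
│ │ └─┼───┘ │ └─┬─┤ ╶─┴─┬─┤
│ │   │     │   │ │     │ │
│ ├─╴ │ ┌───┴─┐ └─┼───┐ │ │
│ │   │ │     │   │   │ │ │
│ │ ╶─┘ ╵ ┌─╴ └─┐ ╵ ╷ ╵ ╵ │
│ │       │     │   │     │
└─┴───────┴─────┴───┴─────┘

Using BFS/flood-fill to find all reachable cells from A:
Maze size: 13 × 13 = 169 total cells
1 cell(s) are walled off and cannot be reached from A.
Reachable cells: 168

Reachable region (· marks reachable cells):

┌───────┬───┬───┬─────┬───┐
│A · · ·│· ·│· ·│· · ·│· ·│
│ ╶───┐ ╵ ╷ ╵ ╷ └─╴ ╷ │ ╷ │
│· · ·│· ·│· ·│· · ·│·│·│·│
│ ┌─┐ ├───┤ ┌─┴─┬───┤ │ │ │
│·│·│·│· ·│·│· ·│· ·│·│·│·│
│ ╵ │ │ ╷ ├─┘ ╷ ╵ ╷ │ └─┘ │
│· ·│·│·│·│· ·│· ·│·│· · ·│
├─╴ │ ╵ │ ╵ ╶─┼───┤ └─────┤
│· ·│· ·│· · ·│· ·│· · · ·│
│ ╶─┼───┤ ┌───┘ ╷ └─────╴ │
│· ·│· ·│·│· · ·│· · · · ·│
├───┘ ╷ │ │ ┌───┘ ┌───┬───┤
│· · ·│·│·│·│· · ·│· ·│· ·│
│ ╶─┬─┤ └─┘ │ ╶─┬─┤ ╷ ╵ ╷ │
│· ·│·│· · ·│· ·│·│·│· ·│·│
│ ╷ │ └─┐ ┌─┴─┐ │ │ └─┬─┘ │
│·│·│· ·│·│· ·│·│·│· ·│· ·│
│ │ │ ╷ ╵ │ ╷ │ ╵ ├─╴ │ ╶─┤
│·│·│·│· ·│·│·│· ·│· ·│· ·│
│ │ └─┼───┘ │ └─┬─┤ ╶─┴─┬─┤
│·│· ·│· · ·│· ·│ │· · ·│·│
│ ├─╴ │ ┌───┴─┐ └─┼───┐ │ │
│·│· ·│·│· · ·│· ·│· ·│·│·│
│ │ ╶─┘ ╵ ┌─╴ └─┐ ╵ ╷ ╵ ╵ │
│·│· · · ·│· · ·│· ·│· · ·│
└─┴───────┴─────┴───┴─────┘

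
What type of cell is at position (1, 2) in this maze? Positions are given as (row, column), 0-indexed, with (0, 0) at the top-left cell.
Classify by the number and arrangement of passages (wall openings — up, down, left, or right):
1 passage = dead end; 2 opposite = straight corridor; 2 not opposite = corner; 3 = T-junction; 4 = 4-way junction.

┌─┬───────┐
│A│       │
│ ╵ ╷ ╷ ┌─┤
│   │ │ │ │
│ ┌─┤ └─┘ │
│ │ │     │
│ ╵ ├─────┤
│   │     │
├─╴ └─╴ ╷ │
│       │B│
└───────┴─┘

Checking cell at (1, 2):
Number of passages: 2
Cell type: straight corridor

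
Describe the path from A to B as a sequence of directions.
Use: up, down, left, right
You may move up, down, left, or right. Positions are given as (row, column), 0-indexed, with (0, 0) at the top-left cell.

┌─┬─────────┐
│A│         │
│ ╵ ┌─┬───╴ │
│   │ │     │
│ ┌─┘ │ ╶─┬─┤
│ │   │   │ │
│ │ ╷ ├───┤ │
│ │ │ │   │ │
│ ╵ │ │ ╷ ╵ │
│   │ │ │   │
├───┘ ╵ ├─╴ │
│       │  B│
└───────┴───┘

Finding the path and converting it to directions:
Path through cells: (0,0) → (1,0) → (2,0) → (3,0) → (4,0) → (4,1) → (3,1) → (2,1) → (2,2) → (3,2) → (4,2) → (5,2) → (5,3) → (4,3) → (3,3) → (3,4) → (4,4) → (4,5) → (5,5)
Directions: down, down, down, down, right, up, up, right, down, down, down, right, up, up, right, down, right, down

Solution:

┌─┬─────────┐
│A│         │
│ ╵ ┌─┬───╴ │
│↓  │ │     │
│ ┌─┘ │ ╶─┬─┤
│↓│↱ ↓│   │ │
│ │ ╷ ├───┤ │
│↓│↑│↓│↱ ↓│ │
│ ╵ │ │ ╷ ╵ │
│↳ ↑│↓│↑│↳ ↓│
├───┘ ╵ ├─╴ │
│    ↳ ↑│  B│
└───────┴───┘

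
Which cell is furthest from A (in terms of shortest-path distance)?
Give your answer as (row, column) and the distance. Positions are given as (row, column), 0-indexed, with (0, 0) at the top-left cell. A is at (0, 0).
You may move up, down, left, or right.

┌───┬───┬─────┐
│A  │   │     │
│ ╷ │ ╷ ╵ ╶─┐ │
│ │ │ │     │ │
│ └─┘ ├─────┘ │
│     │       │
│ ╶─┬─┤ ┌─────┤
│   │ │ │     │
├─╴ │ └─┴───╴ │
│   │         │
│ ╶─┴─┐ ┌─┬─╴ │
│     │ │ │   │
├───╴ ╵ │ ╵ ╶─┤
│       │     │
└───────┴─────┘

Computing BFS distances from A to all cells:
Furthest cell: (5, 4)
Distance: 21 steps

Path from A to the furthest cell:

┌───┬───┬─────┐
│A  │   │     │
│ ╷ │ ╷ ╵ ╶─┐ │
│↓│ │ │     │ │
│ └─┘ ├─────┘ │
│↓    │       │
│ ╶─┬─┤ ┌─────┤
│↳ ↓│ │ │     │
├─╴ │ └─┴───╴ │
│↓ ↲│  ↱ → → ↓│
│ ╶─┴─┐ ┌─┬─╴ │
│↳ → ↓│↑│B│↓ ↲│
├───╴ ╵ │ ╵ ╶─┤
│    ↳ ↑│↑ ↲  │
└───────┴─────┘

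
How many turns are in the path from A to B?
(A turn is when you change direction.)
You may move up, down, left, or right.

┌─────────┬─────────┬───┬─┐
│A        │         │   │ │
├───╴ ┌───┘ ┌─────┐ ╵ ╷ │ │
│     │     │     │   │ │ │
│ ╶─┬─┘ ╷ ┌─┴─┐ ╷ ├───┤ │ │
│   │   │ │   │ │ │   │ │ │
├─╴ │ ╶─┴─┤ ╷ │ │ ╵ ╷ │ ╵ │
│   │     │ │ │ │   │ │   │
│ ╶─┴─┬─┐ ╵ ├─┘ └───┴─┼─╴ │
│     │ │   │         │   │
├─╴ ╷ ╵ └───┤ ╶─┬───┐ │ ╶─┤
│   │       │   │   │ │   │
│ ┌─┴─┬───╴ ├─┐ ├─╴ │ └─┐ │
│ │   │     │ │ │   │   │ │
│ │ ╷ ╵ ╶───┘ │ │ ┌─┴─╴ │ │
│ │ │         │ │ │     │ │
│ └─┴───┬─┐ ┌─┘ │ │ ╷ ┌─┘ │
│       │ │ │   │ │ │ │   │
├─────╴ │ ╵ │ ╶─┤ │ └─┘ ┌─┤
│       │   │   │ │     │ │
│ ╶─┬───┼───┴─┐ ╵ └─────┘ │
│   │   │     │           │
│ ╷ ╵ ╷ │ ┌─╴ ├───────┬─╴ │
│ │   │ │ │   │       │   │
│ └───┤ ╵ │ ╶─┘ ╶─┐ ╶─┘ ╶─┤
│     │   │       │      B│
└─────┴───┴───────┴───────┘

Directions: right, right, down, left, left, down, right, down, left, down, right, down, left, down, down, down, right, right, right, down, left, left, left, down, right, down, right, up, right, down, down, right, up, up, right, right, down, left, down, right, right, up, right, right, down, right, right, right
Number of turns: 32

Solution:

┌─────────┬─────────┬───┬─┐
│A → ↓    │         │   │ │
├───╴ ┌───┘ ┌─────┐ ╵ ╷ │ │
│↓ ← ↲│     │     │   │ │ │
│ ╶─┬─┘ ╷ ┌─┴─┐ ╷ ├───┤ │ │
│↳ ↓│   │ │   │ │ │   │ │ │
├─╴ │ ╶─┴─┤ ╷ │ │ ╵ ╷ │ ╵ │
│↓ ↲│     │ │ │ │   │ │   │
│ ╶─┴─┬─┐ ╵ ├─┘ └───┴─┼─╴ │
│↳ ↓  │ │   │         │   │
├─╴ ╷ ╵ └───┤ ╶─┬───┐ │ ╶─┤
│↓ ↲│       │   │   │ │   │
│ ┌─┴─┬───╴ ├─┐ ├─╴ │ └─┐ │
│↓│   │     │ │ │   │   │ │
│ │ ╷ ╵ ╶───┘ │ │ ┌─┴─╴ │ │
│↓│ │         │ │ │     │ │
│ └─┴───┬─┐ ┌─┘ │ │ ╷ ┌─┘ │
│↳ → → ↓│ │ │   │ │ │ │   │
├─────╴ │ ╵ │ ╶─┤ │ └─┘ ┌─┤
│↓ ← ← ↲│   │   │ │     │ │
│ ╶─┬───┼───┴─┐ ╵ └─────┘ │
│↳ ↓│↱ ↓│↱ → ↓│           │
│ ╷ ╵ ╷ │ ┌─╴ ├───────┬─╴ │
│ │↳ ↑│↓│↑│↓ ↲│↱ → ↓  │   │
│ └───┤ ╵ │ ╶─┘ ╶─┐ ╶─┘ ╶─┤
│     │↳ ↑│↳ → ↑  │↳ → → B│
└─────┴───┴───────┴───────┘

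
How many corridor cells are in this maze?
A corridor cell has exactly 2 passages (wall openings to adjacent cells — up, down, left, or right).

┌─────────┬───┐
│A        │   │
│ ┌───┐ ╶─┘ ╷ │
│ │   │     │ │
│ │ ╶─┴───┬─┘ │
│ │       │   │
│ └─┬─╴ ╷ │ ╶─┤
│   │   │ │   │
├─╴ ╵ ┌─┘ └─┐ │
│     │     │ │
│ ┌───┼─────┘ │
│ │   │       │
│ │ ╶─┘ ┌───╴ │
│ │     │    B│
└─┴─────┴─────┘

Counting cells with exactly 2 passages:
Total corridor cells: 37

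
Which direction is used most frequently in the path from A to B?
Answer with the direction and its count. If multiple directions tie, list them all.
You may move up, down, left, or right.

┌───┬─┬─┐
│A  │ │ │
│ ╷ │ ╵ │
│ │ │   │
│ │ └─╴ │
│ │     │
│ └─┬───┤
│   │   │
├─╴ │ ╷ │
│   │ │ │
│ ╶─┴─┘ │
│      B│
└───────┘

Directions: down, down, down, right, down, left, down, right, right, right
Counts: {'down': 5, 'right': 4, 'left': 1}
Most common: down (5 times)

Solution:

┌───┬─┬─┐
│A  │ │ │
│ ╷ │ ╵ │
│↓│ │   │
│ │ └─╴ │
│↓│     │
│ └─┬───┤
│↳ ↓│   │
├─╴ │ ╷ │
│↓ ↲│ │ │
│ ╶─┴─┘ │
│↳ → → B│
└───────┘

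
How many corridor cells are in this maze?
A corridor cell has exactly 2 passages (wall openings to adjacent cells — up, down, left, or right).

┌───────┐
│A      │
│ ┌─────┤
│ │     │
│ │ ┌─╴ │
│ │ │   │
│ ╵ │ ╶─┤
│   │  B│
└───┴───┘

Counting cells with exactly 2 passages:
Total corridor cells: 14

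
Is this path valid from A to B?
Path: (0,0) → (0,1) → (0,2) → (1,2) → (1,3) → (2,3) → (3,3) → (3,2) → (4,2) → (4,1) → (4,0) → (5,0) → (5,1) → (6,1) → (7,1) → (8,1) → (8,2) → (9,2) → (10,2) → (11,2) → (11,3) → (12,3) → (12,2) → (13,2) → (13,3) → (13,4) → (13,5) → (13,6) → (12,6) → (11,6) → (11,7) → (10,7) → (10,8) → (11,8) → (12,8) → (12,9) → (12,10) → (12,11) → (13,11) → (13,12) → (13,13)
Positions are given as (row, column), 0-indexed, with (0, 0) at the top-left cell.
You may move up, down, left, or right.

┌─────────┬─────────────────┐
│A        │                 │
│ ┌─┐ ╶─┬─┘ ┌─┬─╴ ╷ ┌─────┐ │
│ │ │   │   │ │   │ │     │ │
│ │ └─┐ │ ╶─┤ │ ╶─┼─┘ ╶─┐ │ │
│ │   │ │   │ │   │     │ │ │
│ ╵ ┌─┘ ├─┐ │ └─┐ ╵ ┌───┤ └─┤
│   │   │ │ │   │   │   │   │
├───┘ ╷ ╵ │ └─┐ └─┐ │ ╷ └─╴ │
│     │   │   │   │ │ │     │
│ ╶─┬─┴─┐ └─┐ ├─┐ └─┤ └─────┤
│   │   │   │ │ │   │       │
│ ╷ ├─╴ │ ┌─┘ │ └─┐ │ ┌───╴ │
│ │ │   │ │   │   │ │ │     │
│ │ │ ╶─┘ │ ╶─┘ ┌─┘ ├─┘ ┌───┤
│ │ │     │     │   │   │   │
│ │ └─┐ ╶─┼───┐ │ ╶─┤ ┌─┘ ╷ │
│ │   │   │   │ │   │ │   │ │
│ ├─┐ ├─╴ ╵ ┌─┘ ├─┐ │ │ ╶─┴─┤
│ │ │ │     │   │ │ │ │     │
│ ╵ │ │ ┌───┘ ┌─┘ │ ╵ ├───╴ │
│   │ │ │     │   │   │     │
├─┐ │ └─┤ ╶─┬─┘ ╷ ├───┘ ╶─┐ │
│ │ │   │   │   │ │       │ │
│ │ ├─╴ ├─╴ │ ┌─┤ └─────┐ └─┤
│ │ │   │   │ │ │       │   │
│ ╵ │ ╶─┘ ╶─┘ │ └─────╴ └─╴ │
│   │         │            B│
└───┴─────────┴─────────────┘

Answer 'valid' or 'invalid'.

Checking path validity:
Result: All consecutive moves are passable.

valid

Correct solution:

┌─────────┬─────────────────┐
│A → ↓    │                 │
│ ┌─┐ ╶─┬─┘ ┌─┬─╴ ╷ ┌─────┐ │
│ │ │↳ ↓│   │ │   │ │     │ │
│ │ └─┐ │ ╶─┤ │ ╶─┼─┘ ╶─┐ │ │
│ │   │↓│   │ │   │     │ │ │
│ ╵ ┌─┘ ├─┐ │ └─┐ ╵ ┌───┤ └─┤
│   │↓ ↲│ │ │   │   │   │   │
├───┘ ╷ ╵ │ └─┐ └─┐ │ ╷ └─╴ │
│↓ ← ↲│   │   │   │ │ │     │
│ ╶─┬─┴─┐ └─┐ ├─┐ └─┤ └─────┤
│↳ ↓│   │   │ │ │   │       │
│ ╷ ├─╴ │ ┌─┘ │ └─┐ │ ┌───╴ │
│ │↓│   │ │   │   │ │ │     │
│ │ │ ╶─┘ │ ╶─┘ ┌─┘ ├─┘ ┌───┤
│ │↓│     │     │   │   │   │
│ │ └─┐ ╶─┼───┐ │ ╶─┤ ┌─┘ ╷ │
│ │↳ ↓│   │   │ │   │ │   │ │
│ ├─┐ ├─╴ ╵ ┌─┘ ├─┐ │ │ ╶─┴─┤
│ │ │↓│     │   │ │ │ │     │
│ ╵ │ │ ┌───┘ ┌─┘ │ ╵ ├───╴ │
│   │↓│ │     │↱ ↓│   │     │
├─┐ │ └─┤ ╶─┬─┘ ╷ ├───┘ ╶─┐ │
│ │ │↳ ↓│   │↱ ↑│↓│       │ │
│ │ ├─╴ ├─╴ │ ┌─┤ └─────┐ └─┤
│ │ │↓ ↲│   │↑│ │↳ → → ↓│   │
│ ╵ │ ╶─┘ ╶─┘ │ └─────╴ └─╴ │
│   │↳ → → → ↑│        ↳ → B│
└───┴─────────┴─────────────┘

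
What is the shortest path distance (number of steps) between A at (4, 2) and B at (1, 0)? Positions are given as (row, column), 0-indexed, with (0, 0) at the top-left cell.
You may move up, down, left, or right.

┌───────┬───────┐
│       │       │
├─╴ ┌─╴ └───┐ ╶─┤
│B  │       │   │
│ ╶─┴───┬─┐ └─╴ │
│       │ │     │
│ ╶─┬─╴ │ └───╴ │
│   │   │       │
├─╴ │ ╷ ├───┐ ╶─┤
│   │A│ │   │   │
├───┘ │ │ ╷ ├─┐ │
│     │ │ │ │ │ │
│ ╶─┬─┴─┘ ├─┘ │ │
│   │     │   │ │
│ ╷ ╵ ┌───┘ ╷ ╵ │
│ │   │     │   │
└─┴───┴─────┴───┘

Finding path from (4, 2) to (1, 0):
Path: (4,2) → (3,2) → (3,3) → (2,3) → (2,2) → (2,1) → (2,0) → (1,0)
Distance: 7 steps

Solution:

┌───────┬───────┐
│       │       │
├─╴ ┌─╴ └───┐ ╶─┤
│B  │       │   │
│ ╶─┴───┬─┐ └─╴ │
│↑ ← ← ↰│ │     │
│ ╶─┬─╴ │ └───╴ │
│   │↱ ↑│       │
├─╴ │ ╷ ├───┐ ╶─┤
│   │A│ │   │   │
├───┘ │ │ ╷ ├─┐ │
│     │ │ │ │ │ │
│ ╶─┬─┴─┘ ├─┘ │ │
│   │     │   │ │
│ ╷ ╵ ┌───┘ ╷ ╵ │
│ │   │     │   │
└─┴───┴─────┴───┘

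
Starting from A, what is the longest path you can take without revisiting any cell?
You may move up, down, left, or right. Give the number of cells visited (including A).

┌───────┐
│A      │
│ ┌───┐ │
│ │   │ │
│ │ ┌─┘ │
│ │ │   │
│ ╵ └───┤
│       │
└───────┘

Finding longest simple path using DFS:
Start: (0, 0)
Longest path visits 8 cells
Path: A → down → down → down → right → up → up → right

Solution:

┌───────┐
│A      │
│ ┌───┐ │
│↓│↱ B│ │
│ │ ┌─┘ │
│↓│↑│   │
│ ╵ └───┤
│↳ ↑    │
└───────┘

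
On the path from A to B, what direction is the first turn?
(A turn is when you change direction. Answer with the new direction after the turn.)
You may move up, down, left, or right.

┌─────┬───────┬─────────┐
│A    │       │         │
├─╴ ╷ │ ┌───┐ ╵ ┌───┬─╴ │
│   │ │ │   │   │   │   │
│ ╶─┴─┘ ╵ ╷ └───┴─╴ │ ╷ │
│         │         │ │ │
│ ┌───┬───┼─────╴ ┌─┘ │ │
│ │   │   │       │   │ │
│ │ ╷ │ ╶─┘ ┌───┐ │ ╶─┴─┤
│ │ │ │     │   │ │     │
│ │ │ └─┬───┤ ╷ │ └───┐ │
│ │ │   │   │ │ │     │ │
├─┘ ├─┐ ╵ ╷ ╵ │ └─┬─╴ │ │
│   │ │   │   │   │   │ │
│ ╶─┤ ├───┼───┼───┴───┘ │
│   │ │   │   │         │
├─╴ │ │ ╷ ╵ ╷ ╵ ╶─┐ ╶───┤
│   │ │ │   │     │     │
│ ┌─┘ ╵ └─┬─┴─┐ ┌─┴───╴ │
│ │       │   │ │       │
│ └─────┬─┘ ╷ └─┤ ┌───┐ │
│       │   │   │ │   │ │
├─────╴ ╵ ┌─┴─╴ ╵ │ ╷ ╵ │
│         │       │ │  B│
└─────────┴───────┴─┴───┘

Directions: right, down, left, down, right, right, right, up, up, right, right, right, down, right, up, right, right, right, right, down, left, down, down, left, down, right, right, down, down, down, left, left, down, right, right, down, down, down
First turn direction: down

Solution:

┌─────┬───────┬─────────┐
│A ↓  │↱ → → ↓│↱ → → → ↓│
├─╴ ╷ │ ┌───┐ ╵ ┌───┬─╴ │
│↓ ↲│ │↑│   │↳ ↑│   │↓ ↲│
│ ╶─┴─┘ ╵ ╷ └───┴─╴ │ ╷ │
│↳ → → ↑  │         │↓│ │
│ ┌───┬───┼─────╴ ┌─┘ │ │
│ │   │   │       │↓ ↲│ │
│ │ ╷ │ ╶─┘ ┌───┐ │ ╶─┴─┤
│ │ │ │     │   │ │↳ → ↓│
│ │ │ └─┬───┤ ╷ │ └───┐ │
│ │ │   │   │ │ │     │↓│
├─┘ ├─┐ ╵ ╷ ╵ │ └─┬─╴ │ │
│   │ │   │   │   │   │↓│
│ ╶─┤ ├───┼───┼───┴───┘ │
│   │ │   │   │    ↓ ← ↲│
├─╴ │ │ ╷ ╵ ╷ ╵ ╶─┐ ╶───┤
│   │ │ │   │     │↳ → ↓│
│ ┌─┘ ╵ └─┬─┴─┐ ┌─┴───╴ │
│ │       │   │ │      ↓│
│ └─────┬─┘ ╷ └─┤ ┌───┐ │
│       │   │   │ │   │↓│
├─────╴ ╵ ┌─┴─╴ ╵ │ ╷ ╵ │
│         │       │ │  B│
└─────────┴───────┴─┴───┘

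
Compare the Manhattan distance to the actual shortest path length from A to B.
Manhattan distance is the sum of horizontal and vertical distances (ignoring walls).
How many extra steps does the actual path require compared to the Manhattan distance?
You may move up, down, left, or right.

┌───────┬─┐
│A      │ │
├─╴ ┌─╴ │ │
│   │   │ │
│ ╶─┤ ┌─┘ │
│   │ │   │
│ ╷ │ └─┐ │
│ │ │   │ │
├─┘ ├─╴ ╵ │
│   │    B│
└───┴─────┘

Manhattan distance: |4 - 0| + |4 - 0| = 8
Actual path length: 10
Extra steps: 10 - 8 = 2

Solution:

┌───────┬─┐
│A → → ↓│ │
├─╴ ┌─╴ │ │
│   │↓ ↲│ │
│ ╶─┤ ┌─┘ │
│   │↓│   │
│ ╷ │ └─┐ │
│ │ │↳ ↓│ │
├─┘ ├─╴ ╵ │
│   │  ↳ B│
└───┴─────┘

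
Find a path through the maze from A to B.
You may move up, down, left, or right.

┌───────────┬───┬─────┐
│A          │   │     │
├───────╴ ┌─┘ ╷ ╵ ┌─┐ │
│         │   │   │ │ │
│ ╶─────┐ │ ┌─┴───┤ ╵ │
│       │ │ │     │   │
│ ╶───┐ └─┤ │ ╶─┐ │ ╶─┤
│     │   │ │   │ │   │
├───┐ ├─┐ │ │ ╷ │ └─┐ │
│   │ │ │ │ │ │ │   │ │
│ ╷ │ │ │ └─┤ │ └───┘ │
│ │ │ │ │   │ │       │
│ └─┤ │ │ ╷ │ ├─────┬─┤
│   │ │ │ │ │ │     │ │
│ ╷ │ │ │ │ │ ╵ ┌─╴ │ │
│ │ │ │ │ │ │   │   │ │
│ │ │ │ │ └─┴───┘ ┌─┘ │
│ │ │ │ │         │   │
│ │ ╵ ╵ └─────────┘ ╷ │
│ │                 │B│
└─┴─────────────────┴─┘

Finding the shortest path through the maze:
Path length: 29 steps
Directions: right → right → right → right → down → left → left → left → left → down → down → right → right → down → down → down → down → down → down → right → right → right → right → right → right → right → up → right → down

Solution:

┌───────────┬───┬─────┐
│A → → → ↓  │   │     │
├───────╴ ┌─┘ ╷ ╵ ┌─┐ │
│↓ ← ← ← ↲│   │   │ │ │
│ ╶─────┐ │ ┌─┴───┤ ╵ │
│↓      │ │ │     │   │
│ ╶───┐ └─┤ │ ╶─┐ │ ╶─┤
│↳ → ↓│   │ │   │ │   │
├───┐ ├─┐ │ │ ╷ │ └─┐ │
│   │↓│ │ │ │ │ │   │ │
│ ╷ │ │ │ └─┤ │ └───┘ │
│ │ │↓│ │   │ │       │
│ └─┤ │ │ ╷ │ ├─────┬─┤
│   │↓│ │ │ │ │     │ │
│ ╷ │ │ │ │ │ ╵ ┌─╴ │ │
│ │ │↓│ │ │ │   │   │ │
│ │ │ │ │ └─┴───┘ ┌─┘ │
│ │ │↓│ │         │↱ ↓│
│ │ ╵ ╵ └─────────┘ ╷ │
│ │  ↳ → → → → → → ↑│B│
└─┴─────────────────┴─┘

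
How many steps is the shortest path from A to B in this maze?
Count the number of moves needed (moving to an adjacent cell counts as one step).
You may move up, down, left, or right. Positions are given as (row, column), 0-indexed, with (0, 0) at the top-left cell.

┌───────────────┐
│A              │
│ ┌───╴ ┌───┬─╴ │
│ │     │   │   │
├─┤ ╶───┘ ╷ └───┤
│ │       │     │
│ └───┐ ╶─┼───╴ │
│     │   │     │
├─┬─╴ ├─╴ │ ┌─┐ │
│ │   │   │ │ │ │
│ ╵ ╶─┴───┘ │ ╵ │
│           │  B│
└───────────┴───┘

Using BFS to find shortest path:
Start: (0, 0), End: (5, 7)
Path found:
(0,0) → (0,1) → (0,2) → (0,3) → (1,3) → (1,2) → (1,1) → (2,1) → (2,2) → (2,3) → (2,4) → (1,4) → (1,5) → (2,5) → (2,6) → (2,7) → (3,7) → (4,7) → (5,7)
Number of steps: 18

Solution:

┌───────────────┐
│A → → ↓        │
│ ┌───╴ ┌───┬─╴ │
│ │↓ ← ↲│↱ ↓│   │
├─┤ ╶───┘ ╷ └───┤
│ │↳ → → ↑│↳ → ↓│
│ └───┐ ╶─┼───╴ │
│     │   │    ↓│
├─┬─╴ ├─╴ │ ┌─┐ │
│ │   │   │ │ │↓│
│ ╵ ╶─┴───┘ │ ╵ │
│           │  B│
└───────────┴───┘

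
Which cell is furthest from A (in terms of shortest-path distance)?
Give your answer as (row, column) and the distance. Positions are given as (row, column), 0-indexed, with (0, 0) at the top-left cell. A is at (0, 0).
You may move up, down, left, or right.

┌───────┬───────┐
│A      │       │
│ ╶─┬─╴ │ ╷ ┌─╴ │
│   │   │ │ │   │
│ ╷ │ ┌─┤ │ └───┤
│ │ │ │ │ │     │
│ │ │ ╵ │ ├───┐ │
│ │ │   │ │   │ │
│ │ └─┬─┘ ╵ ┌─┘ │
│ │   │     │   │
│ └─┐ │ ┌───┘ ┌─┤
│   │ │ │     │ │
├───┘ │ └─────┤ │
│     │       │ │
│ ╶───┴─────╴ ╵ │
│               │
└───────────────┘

Computing BFS distances from A to all cells:
Furthest cell: (5, 4)
Distance: 39 steps

Path from A to the furthest cell:

┌───────┬───────┐
│A      │↱ ↓    │
│ ╶─┬─╴ │ ╷ ┌─╴ │
│↳ ↓│   │↑│↓│   │
│ ╷ │ ┌─┤ │ └───┤
│ │↓│ │ │↑│↳ → ↓│
│ │ │ ╵ │ ├───┐ │
│ │↓│   │↑│   │↓│
│ │ └─┬─┘ ╵ ┌─┘ │
│ │↳ ↓│↱ ↑  │↓ ↲│
│ └─┐ │ ┌───┘ ┌─┤
│   │↓│↑│B ← ↲│ │
├───┘ │ └─────┤ │
│↓ ← ↲│↑ ← ← ↰│ │
│ ╶───┴─────╴ ╵ │
│↳ → → → → → ↑  │
└───────────────┘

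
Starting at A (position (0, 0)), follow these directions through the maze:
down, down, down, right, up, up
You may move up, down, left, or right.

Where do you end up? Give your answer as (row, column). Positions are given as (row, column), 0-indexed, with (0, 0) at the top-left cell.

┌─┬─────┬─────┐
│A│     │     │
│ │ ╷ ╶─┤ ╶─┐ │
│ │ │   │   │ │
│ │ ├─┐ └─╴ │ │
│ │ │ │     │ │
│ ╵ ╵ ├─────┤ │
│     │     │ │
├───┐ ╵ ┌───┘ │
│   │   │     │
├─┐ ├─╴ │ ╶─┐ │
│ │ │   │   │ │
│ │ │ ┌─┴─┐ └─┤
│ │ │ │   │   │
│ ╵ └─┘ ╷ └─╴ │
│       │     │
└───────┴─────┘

Following directions step by step:
Start: (0, 0)
  down: (0, 0) → (1, 0)
  down: (1, 0) → (2, 0)
  down: (2, 0) → (3, 0)
  right: (3, 0) → (3, 1)
  up: (3, 1) → (2, 1)
  up: (2, 1) → (1, 1)
Final position: (1, 1)

Path taken:

┌─┬─────┬─────┐
│A│     │     │
│ │ ╷ ╶─┤ ╶─┐ │
│↓│B│   │   │ │
│ │ ├─┐ └─╴ │ │
│↓│↑│ │     │ │
│ ╵ ╵ ├─────┤ │
│↳ ↑  │     │ │
├───┐ ╵ ┌───┘ │
│   │   │     │
├─┐ ├─╴ │ ╶─┐ │
│ │ │   │   │ │
│ │ │ ┌─┴─┐ └─┤
│ │ │ │   │   │
│ ╵ └─┘ ╷ └─╴ │
│       │     │
└───────┴─────┘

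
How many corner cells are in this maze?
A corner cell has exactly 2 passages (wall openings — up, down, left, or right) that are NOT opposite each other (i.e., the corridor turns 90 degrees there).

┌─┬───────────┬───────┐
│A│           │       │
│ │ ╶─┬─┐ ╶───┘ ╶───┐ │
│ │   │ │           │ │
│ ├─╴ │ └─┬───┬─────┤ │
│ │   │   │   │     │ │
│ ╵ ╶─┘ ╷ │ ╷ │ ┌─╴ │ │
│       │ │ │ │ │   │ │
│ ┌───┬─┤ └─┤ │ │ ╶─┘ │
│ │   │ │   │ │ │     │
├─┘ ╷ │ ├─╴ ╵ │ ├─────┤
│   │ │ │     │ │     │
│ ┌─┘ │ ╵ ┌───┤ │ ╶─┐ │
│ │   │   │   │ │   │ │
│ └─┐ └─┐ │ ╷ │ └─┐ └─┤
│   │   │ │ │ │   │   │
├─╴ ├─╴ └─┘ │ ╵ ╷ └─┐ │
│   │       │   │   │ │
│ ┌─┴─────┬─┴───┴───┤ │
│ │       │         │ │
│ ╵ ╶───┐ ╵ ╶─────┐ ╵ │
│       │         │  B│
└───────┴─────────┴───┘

Counting corner cells (2 non-opposite passages):
Total corners: 54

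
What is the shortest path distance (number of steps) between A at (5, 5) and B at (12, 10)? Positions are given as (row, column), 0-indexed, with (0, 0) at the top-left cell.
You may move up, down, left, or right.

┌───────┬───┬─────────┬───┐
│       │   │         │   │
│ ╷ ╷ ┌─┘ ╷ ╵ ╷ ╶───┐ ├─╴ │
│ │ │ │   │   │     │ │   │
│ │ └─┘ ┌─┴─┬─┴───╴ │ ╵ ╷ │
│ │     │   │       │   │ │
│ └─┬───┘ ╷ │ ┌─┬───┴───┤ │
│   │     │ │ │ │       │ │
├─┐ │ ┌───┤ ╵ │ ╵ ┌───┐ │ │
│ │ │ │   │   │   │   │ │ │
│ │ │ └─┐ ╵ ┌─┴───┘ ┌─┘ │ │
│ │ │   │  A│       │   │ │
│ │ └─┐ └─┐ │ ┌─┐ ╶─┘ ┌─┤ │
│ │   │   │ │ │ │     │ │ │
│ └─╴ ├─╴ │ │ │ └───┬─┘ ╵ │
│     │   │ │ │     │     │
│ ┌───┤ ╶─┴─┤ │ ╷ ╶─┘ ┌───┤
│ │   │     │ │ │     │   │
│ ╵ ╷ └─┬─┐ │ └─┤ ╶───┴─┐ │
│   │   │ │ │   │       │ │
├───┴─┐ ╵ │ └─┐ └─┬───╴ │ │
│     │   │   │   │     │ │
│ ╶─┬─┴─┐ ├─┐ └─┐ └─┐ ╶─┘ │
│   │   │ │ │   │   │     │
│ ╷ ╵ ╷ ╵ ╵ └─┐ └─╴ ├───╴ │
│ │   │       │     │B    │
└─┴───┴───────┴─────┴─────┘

Finding path from (5, 5) to (12, 10):
Path: (5,5) → (4,5) → (4,6) → (3,6) → (2,6) → (2,7) → (2,8) → (2,9) → (1,9) → (1,8) → (1,7) → (0,7) → (0,8) → (0,9) → (0,10) → (1,10) → (2,10) → (2,11) → (1,11) → (1,12) → (2,12) → (3,12) → (4,12) → (5,12) → (6,12) → (7,12) → (7,11) → (7,10) → (8,10) → (8,9) → (8,8) → (9,8) → (9,9) → (9,10) → (9,11) → (10,11) → (10,10) → (11,10) → (11,11) → (11,12) → (12,12) → (12,11) → (12,10)
Distance: 42 steps

Solution:

┌───────┬───┬─────────┬───┐
│       │   │  ↱ → → ↓│   │
│ ╷ ╷ ┌─┘ ╷ ╵ ╷ ╶───┐ ├─╴ │
│ │ │ │   │   │↑ ← ↰│↓│↱ ↓│
│ │ └─┘ ┌─┴─┬─┴───╴ │ ╵ ╷ │
│ │     │   │↱ → → ↑│↳ ↑│↓│
│ └─┬───┘ ╷ │ ┌─┬───┴───┤ │
│   │     │ │↑│ │       │↓│
├─┐ │ ┌───┤ ╵ │ ╵ ┌───┐ │ │
│ │ │ │   │↱ ↑│   │   │ │↓│
│ │ │ └─┐ ╵ ┌─┴───┘ ┌─┘ │ │
│ │ │   │  A│       │   │↓│
│ │ └─┐ └─┐ │ ┌─┐ ╶─┘ ┌─┤ │
│ │   │   │ │ │ │     │ │↓│
│ └─╴ ├─╴ │ │ │ └───┬─┘ ╵ │
│     │   │ │ │     │↓ ← ↲│
│ ┌───┤ ╶─┴─┤ │ ╷ ╶─┘ ┌───┤
│ │   │     │ │ │↓ ← ↲│   │
│ ╵ ╷ └─┬─┐ │ └─┤ ╶───┴─┐ │
│   │   │ │ │   │↳ → → ↓│ │
├───┴─┐ ╵ │ └─┐ └─┬───╴ │ │
│     │   │   │   │  ↓ ↲│ │
│ ╶─┬─┴─┐ ├─┐ └─┐ └─┐ ╶─┘ │
│   │   │ │ │   │   │↳ → ↓│
│ ╷ ╵ ╷ ╵ ╵ └─┐ └─╴ ├───╴ │
│ │   │       │     │B ← ↲│
└─┴───┴───────┴─────┴─────┘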